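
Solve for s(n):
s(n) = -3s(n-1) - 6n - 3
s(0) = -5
First-order linear with linear forcing.
Homogeneous solution: s_h(n) = A·(-3)^n.
Try particular s_p(n) = pn + q. Substituting:
  pn + q = -3(p(n-1) + q) - 6n - 3.
Matching the n-coefficient: p = -3p - 6 ⇒ p = - \frac{3}{2}.
Matching constants: q = 3p - 3q - 3 ⇒ q = - \frac{15}{8}.
General: s(n) = A·(-3)^n - \frac{3 n}{2} - \frac{15}{8}.
Apply s(0) = -5: A - \frac{15}{8} = -5 ⇒ A = - \frac{25}{8}.
So s(n) = - \frac{25 \left(-3\right)^{n}}{8} - \frac{3 n}{2} - \frac{15}{8}.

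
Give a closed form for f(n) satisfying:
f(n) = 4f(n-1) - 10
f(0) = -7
First-order linear non-homogeneous.
Homogeneous solution: f_h(n) = A·(4)^n.
Try constant particular solution f_p = K: K = 4K - 10 ⇒ K = \frac{10}{3}.
General: f(n) = A·(4)^n + \frac{10}{3}.
Apply f(0) = -7: A + \frac{10}{3} = -7 ⇒ A = - \frac{31}{3}.
So f(n) = \frac{10}{3} - \frac{31 \cdot 4^{n}}{3}.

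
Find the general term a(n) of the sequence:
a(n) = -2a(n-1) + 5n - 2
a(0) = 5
First-order linear with linear forcing.
Homogeneous solution: a_h(n) = A·(-2)^n.
Try particular a_p(n) = pn + q. Substituting:
  pn + q = -2(p(n-1) + q) + 5n - 2.
Matching the n-coefficient: p = -2p + 5 ⇒ p = \frac{5}{3}.
Matching constants: q = 2p - 2q - 2 ⇒ q = \frac{4}{9}.
General: a(n) = A·(-2)^n + \frac{5 n}{3} + \frac{4}{9}.
Apply a(0) = 5: A + \frac{4}{9} = 5 ⇒ A = \frac{41}{9}.
So a(n) = \frac{41 \left(-2\right)^{n}}{9} + \frac{5 n}{3} + \frac{4}{9}.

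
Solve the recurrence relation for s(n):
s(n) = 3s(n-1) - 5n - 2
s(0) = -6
First-order linear with linear forcing.
Homogeneous solution: s_h(n) = A·(3)^n.
Try particular s_p(n) = pn + q. Substituting:
  pn + q = 3(p(n-1) + q) - 5n - 2.
Matching the n-coefficient: p = 3p - 5 ⇒ p = \frac{5}{2}.
Matching constants: q = -3p + 3q - 2 ⇒ q = \frac{19}{4}.
General: s(n) = A·(3)^n + \frac{5 n}{2} + \frac{19}{4}.
Apply s(0) = -6: A + \frac{19}{4} = -6 ⇒ A = - \frac{43}{4}.
So s(n) = - \frac{43 \cdot 3^{n}}{4} + \frac{5 n}{2} + \frac{19}{4}.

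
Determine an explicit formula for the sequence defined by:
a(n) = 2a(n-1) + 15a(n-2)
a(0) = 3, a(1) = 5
Characteristic equation: x² - 2x - 15 = 0, which factors as (x - (-3))(x - (5)) = 0.
Roots r₁ = -3, r₂ = 5 (distinct).
General solution: a(n) = A·(-3)^n + B·(5)^n.
From a(0) = 3: A + B = 3.
From a(1) = 5: -3A + 5B = 5.
Solving: A = \frac{5}{4}, B = \frac{7}{4}.
So a(n) = \frac{5 \left(-3\right)^{n}}{4} + \frac{7 \cdot 5^{n}}{4}.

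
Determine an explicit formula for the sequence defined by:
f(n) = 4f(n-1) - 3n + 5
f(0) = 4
First-order linear with linear forcing.
Homogeneous solution: f_h(n) = A·(4)^n.
Try particular f_p(n) = pn + q. Substituting:
  pn + q = 4(p(n-1) + q) - 3n + 5.
Matching the n-coefficient: p = 4p - 3 ⇒ p = 1.
Matching constants: q = -4p + 4q + 5 ⇒ q = - \frac{1}{3}.
General: f(n) = A·(4)^n + n - \frac{1}{3}.
Apply f(0) = 4: A - \frac{1}{3} = 4 ⇒ A = \frac{13}{3}.
So f(n) = \frac{13 \cdot 4^{n}}{3} + n - \frac{1}{3}.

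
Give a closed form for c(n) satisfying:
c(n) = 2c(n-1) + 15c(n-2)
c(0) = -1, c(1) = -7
Characteristic equation: x² - 2x - 15 = 0, which factors as (x - (-3))(x - (5)) = 0.
Roots r₁ = -3, r₂ = 5 (distinct).
General solution: c(n) = A·(-3)^n + B·(5)^n.
From c(0) = -1: A + B = -1.
From c(1) = -7: -3A + 5B = -7.
Solving: A = \frac{1}{4}, B = - \frac{5}{4}.
So c(n) = \frac{\left(-3\right)^{n}}{4} - \frac{5 \cdot 5^{n}}{4}.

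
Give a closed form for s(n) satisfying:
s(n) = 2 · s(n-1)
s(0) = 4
Pure geometric recurrence with ratio 2.
By induction s(n) = s(0) · (2)^n = 4 \cdot 2^{n}.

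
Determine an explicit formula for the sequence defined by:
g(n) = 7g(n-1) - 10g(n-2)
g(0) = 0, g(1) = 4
Characteristic equation: x² - 7x + 10 = 0, which factors as (x - (5))(x - (2)) = 0.
Roots r₁ = 5, r₂ = 2 (distinct).
General solution: g(n) = A·(5)^n + B·(2)^n.
From g(0) = 0: A + B = 0.
From g(1) = 4: 5A + 2B = 4.
Solving: A = \frac{4}{3}, B = - \frac{4}{3}.
So g(n) = - \frac{4 \cdot 2^{n}}{3} + \frac{4 \cdot 5^{n}}{3}.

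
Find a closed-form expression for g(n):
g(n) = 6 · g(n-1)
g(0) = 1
Pure geometric recurrence with ratio 6.
By induction g(n) = g(0) · (6)^n = 6^{n}.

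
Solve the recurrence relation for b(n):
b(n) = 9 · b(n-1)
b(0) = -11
Pure geometric recurrence with ratio 9.
By induction b(n) = b(0) · (9)^n = - 11 \cdot 9^{n}.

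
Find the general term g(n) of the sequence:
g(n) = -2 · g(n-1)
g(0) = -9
Pure geometric recurrence with ratio -2.
By induction g(n) = g(0) · (-2)^n = - 9 \left(-2\right)^{n}.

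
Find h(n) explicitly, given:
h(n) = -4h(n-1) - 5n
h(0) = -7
First-order linear with linear forcing.
Homogeneous solution: h_h(n) = A·(-4)^n.
Try particular h_p(n) = pn + q. Substituting:
  pn + q = -4(p(n-1) + q) - 5n.
Matching the n-coefficient: p = -4p - 5 ⇒ p = -1.
Matching constants: q = 4p - 4q ⇒ q = - \frac{4}{5}.
General: h(n) = A·(-4)^n - n - \frac{4}{5}.
Apply h(0) = -7: A - \frac{4}{5} = -7 ⇒ A = - \frac{31}{5}.
So h(n) = - \frac{31 \left(-4\right)^{n}}{5} - n - \frac{4}{5}.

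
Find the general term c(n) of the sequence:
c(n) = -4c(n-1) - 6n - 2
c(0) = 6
First-order linear with linear forcing.
Homogeneous solution: c_h(n) = A·(-4)^n.
Try particular c_p(n) = pn + q. Substituting:
  pn + q = -4(p(n-1) + q) - 6n - 2.
Matching the n-coefficient: p = -4p - 6 ⇒ p = - \frac{6}{5}.
Matching constants: q = 4p - 4q - 2 ⇒ q = - \frac{34}{25}.
General: c(n) = A·(-4)^n - \frac{6 n}{5} - \frac{34}{25}.
Apply c(0) = 6: A - \frac{34}{25} = 6 ⇒ A = \frac{184}{25}.
So c(n) = \frac{184 \left(-4\right)^{n}}{25} - \frac{6 n}{5} - \frac{34}{25}.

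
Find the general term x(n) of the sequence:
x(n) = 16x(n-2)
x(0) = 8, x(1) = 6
Characteristic equation: x² - 16 = 0, which factors as (x - (-4))(x - (4)) = 0.
Roots r₁ = -4, r₂ = 4 (distinct).
General solution: x(n) = A·(-4)^n + B·(4)^n.
From x(0) = 8: A + B = 8.
From x(1) = 6: -4A + 4B = 6.
Solving: A = \frac{13}{4}, B = \frac{19}{4}.
So x(n) = \frac{13 \left(-4\right)^{n}}{4} + \frac{19 \cdot 4^{n}}{4}.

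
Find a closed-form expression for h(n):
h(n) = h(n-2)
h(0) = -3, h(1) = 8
Characteristic equation: x² - 1 = 0, which factors as (x - (1))(x - (-1)) = 0.
Roots r₁ = 1, r₂ = -1 (distinct).
General solution: h(n) = A·(1)^n + B·(-1)^n.
From h(0) = -3: A + B = -3.
From h(1) = 8: A - B = 8.
Solving: A = \frac{5}{2}, B = - \frac{11}{2}.
So h(n) = \frac{5}{2} - \frac{11 \left(-1\right)^{n}}{2}.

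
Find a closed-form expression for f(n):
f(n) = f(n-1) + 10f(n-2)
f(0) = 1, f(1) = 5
Characteristic equation: x² - x - 10 = 0.
Discriminant Δ = (1)² + 4·(10) = 41.
Roots r₁,₂ = (1 ± √41)/2, so r₁ = \frac{1}{2} + \frac{\sqrt{41}}{2}, r₂ = \frac{1}{2} - \frac{\sqrt{41}}{2}.
General solution: f(n) = A·r₁^n + B·r₂^n.
From the initial conditions, A + B = 1 and r₁A + r₂B = 5.
Since r₁ - r₂ = √41: A = (5 - (1)r₂)/√41 = \frac{1}{2} + \frac{9 \sqrt{41}}{82}, and B = 1 - A = \frac{1}{2} - \frac{9 \sqrt{41}}{82}.
So f(n) = \left(\frac{1}{2} + \frac{9 \sqrt{41}}{82}\right)\left(\frac{1}{2} + \frac{\sqrt{41}}{2}\right)^n + \left(\frac{1}{2} - \frac{9 \sqrt{41}}{82}\right)\left(\frac{1}{2} - \frac{\sqrt{41}}{2}\right)^n.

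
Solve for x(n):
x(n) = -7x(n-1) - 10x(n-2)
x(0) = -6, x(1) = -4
Characteristic equation: x² + 7x + 10 = 0, which factors as (x - (-5))(x - (-2)) = 0.
Roots r₁ = -5, r₂ = -2 (distinct).
General solution: x(n) = A·(-5)^n + B·(-2)^n.
From x(0) = -6: A + B = -6.
From x(1) = -4: -5A - 2B = -4.
Solving: A = \frac{16}{3}, B = - \frac{34}{3}.
So x(n) = - \frac{34 \left(-2\right)^{n}}{3} + \frac{16 \left(-5\right)^{n}}{3}.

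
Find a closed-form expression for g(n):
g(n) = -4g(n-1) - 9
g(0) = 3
First-order linear non-homogeneous.
Homogeneous solution: g_h(n) = A·(-4)^n.
Try constant particular solution g_p = K: K = -4K - 9 ⇒ K = - \frac{9}{5}.
General: g(n) = A·(-4)^n - \frac{9}{5}.
Apply g(0) = 3: A - \frac{9}{5} = 3 ⇒ A = \frac{24}{5}.
So g(n) = \frac{24 \left(-4\right)^{n}}{5} - \frac{9}{5}.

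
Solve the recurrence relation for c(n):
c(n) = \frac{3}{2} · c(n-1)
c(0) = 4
Pure geometric recurrence with ratio \frac{3}{2}.
By induction c(n) = c(0) · (\frac{3}{2})^n = 4 \left(\frac{3}{2}\right)^{n}.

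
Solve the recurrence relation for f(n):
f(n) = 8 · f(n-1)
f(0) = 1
Pure geometric recurrence with ratio 8.
By induction f(n) = f(0) · (8)^n = 8^{n}.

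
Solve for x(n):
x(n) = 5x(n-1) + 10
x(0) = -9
First-order linear non-homogeneous.
Homogeneous solution: x_h(n) = A·(5)^n.
Try constant particular solution x_p = K: K = 5K + 10 ⇒ K = - \frac{5}{2}.
General: x(n) = A·(5)^n - \frac{5}{2}.
Apply x(0) = -9: A - \frac{5}{2} = -9 ⇒ A = - \frac{13}{2}.
So x(n) = - \frac{13 \cdot 5^{n}}{2} - \frac{5}{2}.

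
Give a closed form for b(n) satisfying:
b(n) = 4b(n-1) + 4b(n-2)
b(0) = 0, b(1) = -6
Characteristic equation: x² - 4x - 4 = 0.
Discriminant Δ = (4)² + 4·(4) = 32.
Roots r₁,₂ = (4 ± √32)/2, so r₁ = 2 + 2 \sqrt{2}, r₂ = 2 - 2 \sqrt{2}.
General solution: b(n) = A·r₁^n + B·r₂^n.
From the initial conditions, A + B = 0 and r₁A + r₂B = -6.
Since r₁ - r₂ = √32: A = (-6 - (0)r₂)/√32 = - \frac{3 \sqrt{2}}{4}, and B = 0 - A = \frac{3 \sqrt{2}}{4}.
So b(n) = \left(- \frac{3 \sqrt{2}}{4}\right)\left(2 + 2 \sqrt{2}\right)^n + \left(\frac{3 \sqrt{2}}{4}\right)\left(2 - 2 \sqrt{2}\right)^n.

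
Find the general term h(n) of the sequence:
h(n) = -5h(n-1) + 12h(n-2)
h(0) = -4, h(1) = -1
Characteristic equation: x² + 5x - 12 = 0.
Discriminant Δ = (-5)² + 4·(12) = 73.
Roots r₁,₂ = (-5 ± √73)/2, so r₁ = - \frac{5}{2} + \frac{\sqrt{73}}{2}, r₂ = - \frac{\sqrt{73}}{2} - \frac{5}{2}.
General solution: h(n) = A·r₁^n + B·r₂^n.
From the initial conditions, A + B = -4 and r₁A + r₂B = -1.
Since r₁ - r₂ = √73: A = (-1 - (-4)r₂)/√73 = -2 - \frac{11 \sqrt{73}}{73}, and B = -4 - A = -2 + \frac{11 \sqrt{73}}{73}.
So h(n) = \left(-2 - \frac{11 \sqrt{73}}{73}\right)\left(- \frac{5}{2} + \frac{\sqrt{73}}{2}\right)^n + \left(-2 + \frac{11 \sqrt{73}}{73}\right)\left(- \frac{\sqrt{73}}{2} - \frac{5}{2}\right)^n.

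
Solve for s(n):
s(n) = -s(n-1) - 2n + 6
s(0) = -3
First-order linear with linear forcing.
Homogeneous solution: s_h(n) = A·(-1)^n.
Try particular s_p(n) = pn + q. Substituting:
  pn + q = -(p(n-1) + q) - 2n + 6.
Matching the n-coefficient: p = -p - 2 ⇒ p = -1.
Matching constants: q = p - q + 6 ⇒ q = \frac{5}{2}.
General: s(n) = A·(-1)^n - n + \frac{5}{2}.
Apply s(0) = -3: A + \frac{5}{2} = -3 ⇒ A = - \frac{11}{2}.
So s(n) = - \frac{11 \left(-1\right)^{n}}{2} - n + \frac{5}{2}.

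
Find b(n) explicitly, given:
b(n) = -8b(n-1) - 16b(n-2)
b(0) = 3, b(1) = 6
Characteristic equation: x² + 8x + 16 = 0, which is (x - (-4))².
Repeated root r = -4.
General solution: b(n) = (A + Bn)·(-4)^n.
From b(0) = 3: A = 3.
From b(1) = 6: (A + B)·(-4) = 6 ⇒ B = - \frac{9}{2}.
So b(n) = \left(3 - \frac{9 n}{2}\right) \cdot (-4)^n.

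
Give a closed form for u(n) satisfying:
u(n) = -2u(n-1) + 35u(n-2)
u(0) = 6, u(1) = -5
Characteristic equation: x² + 2x - 35 = 0, which factors as (x - (-7))(x - (5)) = 0.
Roots r₁ = -7, r₂ = 5 (distinct).
General solution: u(n) = A·(-7)^n + B·(5)^n.
From u(0) = 6: A + B = 6.
From u(1) = -5: -7A + 5B = -5.
Solving: A = \frac{35}{12}, B = \frac{37}{12}.
So u(n) = \frac{35 \left(-7\right)^{n}}{12} + \frac{37 \cdot 5^{n}}{12}.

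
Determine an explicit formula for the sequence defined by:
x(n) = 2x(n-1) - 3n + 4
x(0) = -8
First-order linear with linear forcing.
Homogeneous solution: x_h(n) = A·(2)^n.
Try particular x_p(n) = pn + q. Substituting:
  pn + q = 2(p(n-1) + q) - 3n + 4.
Matching the n-coefficient: p = 2p - 3 ⇒ p = 3.
Matching constants: q = -2p + 2q + 4 ⇒ q = 2.
General: x(n) = A·(2)^n + 3 n + 2.
Apply x(0) = -8: A + 2 = -8 ⇒ A = -10.
So x(n) = - 10 \cdot 2^{n} + 3 n + 2.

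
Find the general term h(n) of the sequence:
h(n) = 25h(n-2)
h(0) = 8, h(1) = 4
Characteristic equation: x² - 25 = 0, which factors as (x - (-5))(x - (5)) = 0.
Roots r₁ = -5, r₂ = 5 (distinct).
General solution: h(n) = A·(-5)^n + B·(5)^n.
From h(0) = 8: A + B = 8.
From h(1) = 4: -5A + 5B = 4.
Solving: A = \frac{18}{5}, B = \frac{22}{5}.
So h(n) = \frac{18 \left(-5\right)^{n}}{5} + \frac{22 \cdot 5^{n}}{5}.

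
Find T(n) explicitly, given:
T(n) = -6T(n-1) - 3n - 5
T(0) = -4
First-order linear with linear forcing.
Homogeneous solution: T_h(n) = A·(-6)^n.
Try particular T_p(n) = pn + q. Substituting:
  pn + q = -6(p(n-1) + q) - 3n - 5.
Matching the n-coefficient: p = -6p - 3 ⇒ p = - \frac{3}{7}.
Matching constants: q = 6p - 6q - 5 ⇒ q = - \frac{53}{49}.
General: T(n) = A·(-6)^n - \frac{3 n}{7} - \frac{53}{49}.
Apply T(0) = -4: A - \frac{53}{49} = -4 ⇒ A = - \frac{143}{49}.
So T(n) = - \frac{143 \left(-6\right)^{n}}{49} - \frac{3 n}{7} - \frac{53}{49}.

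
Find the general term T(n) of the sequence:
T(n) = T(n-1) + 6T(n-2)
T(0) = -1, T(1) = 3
Characteristic equation: x² - x - 6 = 0, which factors as (x - (-2))(x - (3)) = 0.
Roots r₁ = -2, r₂ = 3 (distinct).
General solution: T(n) = A·(-2)^n + B·(3)^n.
From T(0) = -1: A + B = -1.
From T(1) = 3: -2A + 3B = 3.
Solving: A = - \frac{6}{5}, B = \frac{1}{5}.
So T(n) = - \frac{6 \left(-2\right)^{n}}{5} + \frac{3^{n}}{5}.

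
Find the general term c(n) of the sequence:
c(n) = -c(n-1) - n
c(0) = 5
First-order linear with linear forcing.
Homogeneous solution: c_h(n) = A·(-1)^n.
Try particular c_p(n) = pn + q. Substituting:
  pn + q = -(p(n-1) + q) - n.
Matching the n-coefficient: p = -p - 1 ⇒ p = - \frac{1}{2}.
Matching constants: q = p - q ⇒ q = - \frac{1}{4}.
General: c(n) = A·(-1)^n - \frac{n}{2} - \frac{1}{4}.
Apply c(0) = 5: A - \frac{1}{4} = 5 ⇒ A = \frac{21}{4}.
So c(n) = \frac{21 \left(-1\right)^{n}}{4} - \frac{n}{2} - \frac{1}{4}.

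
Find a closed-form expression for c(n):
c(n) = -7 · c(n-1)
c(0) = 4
Pure geometric recurrence with ratio -7.
By induction c(n) = c(0) · (-7)^n = 4 \left(-7\right)^{n}.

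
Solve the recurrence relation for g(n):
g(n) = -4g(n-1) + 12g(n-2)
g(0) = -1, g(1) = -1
Characteristic equation: x² + 4x - 12 = 0, which factors as (x - (-6))(x - (2)) = 0.
Roots r₁ = -6, r₂ = 2 (distinct).
General solution: g(n) = A·(-6)^n + B·(2)^n.
From g(0) = -1: A + B = -1.
From g(1) = -1: -6A + 2B = -1.
Solving: A = - \frac{1}{8}, B = - \frac{7}{8}.
So g(n) = - \frac{\left(-6\right)^{n}}{8} - \frac{7 \cdot 2^{n}}{8}.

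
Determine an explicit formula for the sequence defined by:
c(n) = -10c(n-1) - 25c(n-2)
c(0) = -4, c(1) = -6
Characteristic equation: x² + 10x + 25 = 0, which is (x - (-5))².
Repeated root r = -5.
General solution: c(n) = (A + Bn)·(-5)^n.
From c(0) = -4: A = -4.
From c(1) = -6: (A + B)·(-5) = -6 ⇒ B = \frac{26}{5}.
So c(n) = \left(\frac{26 n}{5} - 4\right) \cdot (-5)^n.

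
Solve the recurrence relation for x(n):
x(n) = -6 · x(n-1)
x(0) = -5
Pure geometric recurrence with ratio -6.
By induction x(n) = x(0) · (-6)^n = - 5 \left(-6\right)^{n}.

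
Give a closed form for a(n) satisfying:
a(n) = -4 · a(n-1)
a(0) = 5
Pure geometric recurrence with ratio -4.
By induction a(n) = a(0) · (-4)^n = 5 \left(-4\right)^{n}.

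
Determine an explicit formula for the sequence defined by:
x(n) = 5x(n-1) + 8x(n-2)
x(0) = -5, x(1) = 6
Characteristic equation: x² - 5x - 8 = 0.
Discriminant Δ = (5)² + 4·(8) = 57.
Roots r₁,₂ = (5 ± √57)/2, so r₁ = \frac{5}{2} + \frac{\sqrt{57}}{2}, r₂ = \frac{5}{2} - \frac{\sqrt{57}}{2}.
General solution: x(n) = A·r₁^n + B·r₂^n.
From the initial conditions, A + B = -5 and r₁A + r₂B = 6.
Since r₁ - r₂ = √57: A = (6 - (-5)r₂)/√57 = - \frac{5}{2} + \frac{37 \sqrt{57}}{114}, and B = -5 - A = - \frac{5}{2} - \frac{37 \sqrt{57}}{114}.
So x(n) = \left(- \frac{5}{2} + \frac{37 \sqrt{57}}{114}\right)\left(\frac{5}{2} + \frac{\sqrt{57}}{2}\right)^n + \left(- \frac{5}{2} - \frac{37 \sqrt{57}}{114}\right)\left(\frac{5}{2} - \frac{\sqrt{57}}{2}\right)^n.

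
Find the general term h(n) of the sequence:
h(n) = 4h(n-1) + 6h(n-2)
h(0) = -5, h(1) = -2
Characteristic equation: x² - 4x - 6 = 0.
Discriminant Δ = (4)² + 4·(6) = 40.
Roots r₁,₂ = (4 ± √40)/2, so r₁ = 2 + \sqrt{10}, r₂ = 2 - \sqrt{10}.
General solution: h(n) = A·r₁^n + B·r₂^n.
From the initial conditions, A + B = -5 and r₁A + r₂B = -2.
Since r₁ - r₂ = √40: A = (-2 - (-5)r₂)/√40 = - \frac{5}{2} + \frac{2 \sqrt{10}}{5}, and B = -5 - A = - \frac{5}{2} - \frac{2 \sqrt{10}}{5}.
So h(n) = \left(- \frac{5}{2} + \frac{2 \sqrt{10}}{5}\right)\left(2 + \sqrt{10}\right)^n + \left(- \frac{5}{2} - \frac{2 \sqrt{10}}{5}\right)\left(2 - \sqrt{10}\right)^n.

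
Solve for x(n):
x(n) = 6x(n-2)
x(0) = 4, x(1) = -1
Characteristic equation: x² - 6 = 0.
Discriminant Δ = (0)² + 4·(6) = 24.
Roots r₁,₂ = (0 ± √24)/2, so r₁ = \sqrt{6}, r₂ = - \sqrt{6}.
General solution: x(n) = A·r₁^n + B·r₂^n.
From the initial conditions, A + B = 4 and r₁A + r₂B = -1.
Since r₁ - r₂ = √24: A = (-1 - (4)r₂)/√24 = 2 - \frac{\sqrt{6}}{12}, and B = 4 - A = \frac{\sqrt{6}}{12} + 2.
So x(n) = \left(2 - \frac{\sqrt{6}}{12}\right)\left(\sqrt{6}\right)^n + \left(\frac{\sqrt{6}}{12} + 2\right)\left(- \sqrt{6}\right)^n.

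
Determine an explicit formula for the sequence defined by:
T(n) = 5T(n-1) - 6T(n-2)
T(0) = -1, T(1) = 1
Characteristic equation: x² - 5x + 6 = 0, which factors as (x - (3))(x - (2)) = 0.
Roots r₁ = 3, r₂ = 2 (distinct).
General solution: T(n) = A·(3)^n + B·(2)^n.
From T(0) = -1: A + B = -1.
From T(1) = 1: 3A + 2B = 1.
Solving: A = 3, B = -4.
So T(n) = - 4 \cdot 2^{n} + 3 \cdot 3^{n}.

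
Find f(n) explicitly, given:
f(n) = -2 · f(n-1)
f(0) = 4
Pure geometric recurrence with ratio -2.
By induction f(n) = f(0) · (-2)^n = 4 \left(-2\right)^{n}.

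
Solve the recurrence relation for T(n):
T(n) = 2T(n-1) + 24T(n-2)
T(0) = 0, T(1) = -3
Characteristic equation: x² - 2x - 24 = 0, which factors as (x - (-4))(x - (6)) = 0.
Roots r₁ = -4, r₂ = 6 (distinct).
General solution: T(n) = A·(-4)^n + B·(6)^n.
From T(0) = 0: A + B = 0.
From T(1) = -3: -4A + 6B = -3.
Solving: A = \frac{3}{10}, B = - \frac{3}{10}.
So T(n) = \frac{3 \left(-4\right)^{n}}{10} - \frac{3 \cdot 6^{n}}{10}.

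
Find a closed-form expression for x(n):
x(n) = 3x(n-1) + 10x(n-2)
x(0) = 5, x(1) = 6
Characteristic equation: x² - 3x - 10 = 0, which factors as (x - (-2))(x - (5)) = 0.
Roots r₁ = -2, r₂ = 5 (distinct).
General solution: x(n) = A·(-2)^n + B·(5)^n.
From x(0) = 5: A + B = 5.
From x(1) = 6: -2A + 5B = 6.
Solving: A = \frac{19}{7}, B = \frac{16}{7}.
So x(n) = \frac{19 \left(-2\right)^{n}}{7} + \frac{16 \cdot 5^{n}}{7}.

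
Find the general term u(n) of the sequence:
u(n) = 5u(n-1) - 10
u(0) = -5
First-order linear non-homogeneous.
Homogeneous solution: u_h(n) = A·(5)^n.
Try constant particular solution u_p = K: K = 5K - 10 ⇒ K = \frac{5}{2}.
General: u(n) = A·(5)^n + \frac{5}{2}.
Apply u(0) = -5: A + \frac{5}{2} = -5 ⇒ A = - \frac{15}{2}.
So u(n) = \frac{5}{2} - \frac{15 \cdot 5^{n}}{2}.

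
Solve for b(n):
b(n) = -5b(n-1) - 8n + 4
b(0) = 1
First-order linear with linear forcing.
Homogeneous solution: b_h(n) = A·(-5)^n.
Try particular b_p(n) = pn + q. Substituting:
  pn + q = -5(p(n-1) + q) - 8n + 4.
Matching the n-coefficient: p = -5p - 8 ⇒ p = - \frac{4}{3}.
Matching constants: q = 5p - 5q + 4 ⇒ q = - \frac{4}{9}.
General: b(n) = A·(-5)^n - \frac{4 n}{3} - \frac{4}{9}.
Apply b(0) = 1: A - \frac{4}{9} = 1 ⇒ A = \frac{13}{9}.
So b(n) = \frac{13 \left(-5\right)^{n}}{9} - \frac{4 n}{3} - \frac{4}{9}.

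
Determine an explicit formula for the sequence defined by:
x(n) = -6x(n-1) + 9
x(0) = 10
First-order linear non-homogeneous.
Homogeneous solution: x_h(n) = A·(-6)^n.
Try constant particular solution x_p = K: K = -6K + 9 ⇒ K = \frac{9}{7}.
General: x(n) = A·(-6)^n + \frac{9}{7}.
Apply x(0) = 10: A + \frac{9}{7} = 10 ⇒ A = \frac{61}{7}.
So x(n) = \frac{61 \left(-6\right)^{n}}{7} + \frac{9}{7}.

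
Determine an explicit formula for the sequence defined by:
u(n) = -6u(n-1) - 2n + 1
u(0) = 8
First-order linear with linear forcing.
Homogeneous solution: u_h(n) = A·(-6)^n.
Try particular u_p(n) = pn + q. Substituting:
  pn + q = -6(p(n-1) + q) - 2n + 1.
Matching the n-coefficient: p = -6p - 2 ⇒ p = - \frac{2}{7}.
Matching constants: q = 6p - 6q + 1 ⇒ q = - \frac{5}{49}.
General: u(n) = A·(-6)^n - \frac{2 n}{7} - \frac{5}{49}.
Apply u(0) = 8: A - \frac{5}{49} = 8 ⇒ A = \frac{397}{49}.
So u(n) = \frac{397 \left(-6\right)^{n}}{49} - \frac{2 n}{7} - \frac{5}{49}.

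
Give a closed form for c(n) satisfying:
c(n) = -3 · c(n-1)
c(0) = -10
Pure geometric recurrence with ratio -3.
By induction c(n) = c(0) · (-3)^n = - 10 \left(-3\right)^{n}.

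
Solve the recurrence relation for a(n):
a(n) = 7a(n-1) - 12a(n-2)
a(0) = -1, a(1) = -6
Characteristic equation: x² - 7x + 12 = 0, which factors as (x - (4))(x - (3)) = 0.
Roots r₁ = 4, r₂ = 3 (distinct).
General solution: a(n) = A·(4)^n + B·(3)^n.
From a(0) = -1: A + B = -1.
From a(1) = -6: 4A + 3B = -6.
Solving: A = -3, B = 2.
So a(n) = 2 \cdot 3^{n} - 3 \cdot 4^{n}.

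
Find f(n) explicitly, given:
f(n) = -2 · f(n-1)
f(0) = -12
Pure geometric recurrence with ratio -2.
By induction f(n) = f(0) · (-2)^n = - 12 \left(-2\right)^{n}.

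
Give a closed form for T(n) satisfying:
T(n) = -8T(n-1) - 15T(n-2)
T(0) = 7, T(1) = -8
Characteristic equation: x² + 8x + 15 = 0, which factors as (x - (-3))(x - (-5)) = 0.
Roots r₁ = -3, r₂ = -5 (distinct).
General solution: T(n) = A·(-3)^n + B·(-5)^n.
From T(0) = 7: A + B = 7.
From T(1) = -8: -3A - 5B = -8.
Solving: A = \frac{27}{2}, B = - \frac{13}{2}.
So T(n) = \frac{27 \left(-3\right)^{n}}{2} - \frac{13 \left(-5\right)^{n}}{2}.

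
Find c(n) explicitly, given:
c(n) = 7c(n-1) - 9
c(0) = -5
First-order linear non-homogeneous.
Homogeneous solution: c_h(n) = A·(7)^n.
Try constant particular solution c_p = K: K = 7K - 9 ⇒ K = \frac{3}{2}.
General: c(n) = A·(7)^n + \frac{3}{2}.
Apply c(0) = -5: A + \frac{3}{2} = -5 ⇒ A = - \frac{13}{2}.
So c(n) = \frac{3}{2} - \frac{13 \cdot 7^{n}}{2}.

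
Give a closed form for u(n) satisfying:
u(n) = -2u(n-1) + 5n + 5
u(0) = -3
First-order linear with linear forcing.
Homogeneous solution: u_h(n) = A·(-2)^n.
Try particular u_p(n) = pn + q. Substituting:
  pn + q = -2(p(n-1) + q) + 5n + 5.
Matching the n-coefficient: p = -2p + 5 ⇒ p = \frac{5}{3}.
Matching constants: q = 2p - 2q + 5 ⇒ q = \frac{25}{9}.
General: u(n) = A·(-2)^n + \frac{5 n}{3} + \frac{25}{9}.
Apply u(0) = -3: A + \frac{25}{9} = -3 ⇒ A = - \frac{52}{9}.
So u(n) = - \frac{52 \left(-2\right)^{n}}{9} + \frac{5 n}{3} + \frac{25}{9}.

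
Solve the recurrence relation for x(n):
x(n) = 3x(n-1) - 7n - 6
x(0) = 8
First-order linear with linear forcing.
Homogeneous solution: x_h(n) = A·(3)^n.
Try particular x_p(n) = pn + q. Substituting:
  pn + q = 3(p(n-1) + q) - 7n - 6.
Matching the n-coefficient: p = 3p - 7 ⇒ p = \frac{7}{2}.
Matching constants: q = -3p + 3q - 6 ⇒ q = \frac{33}{4}.
General: x(n) = A·(3)^n + \frac{7 n}{2} + \frac{33}{4}.
Apply x(0) = 8: A + \frac{33}{4} = 8 ⇒ A = - \frac{1}{4}.
So x(n) = - \frac{3^{n}}{4} + \frac{7 n}{2} + \frac{33}{4}.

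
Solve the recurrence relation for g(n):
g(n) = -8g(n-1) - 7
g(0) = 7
First-order linear non-homogeneous.
Homogeneous solution: g_h(n) = A·(-8)^n.
Try constant particular solution g_p = K: K = -8K - 7 ⇒ K = - \frac{7}{9}.
General: g(n) = A·(-8)^n - \frac{7}{9}.
Apply g(0) = 7: A - \frac{7}{9} = 7 ⇒ A = \frac{70}{9}.
So g(n) = \frac{70 \left(-8\right)^{n}}{9} - \frac{7}{9}.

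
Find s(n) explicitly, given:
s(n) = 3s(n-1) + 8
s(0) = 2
First-order linear non-homogeneous.
Homogeneous solution: s_h(n) = A·(3)^n.
Try constant particular solution s_p = K: K = 3K + 8 ⇒ K = -4.
General: s(n) = A·(3)^n - 4.
Apply s(0) = 2: A - 4 = 2 ⇒ A = 6.
So s(n) = 6 \cdot 3^{n} - 4.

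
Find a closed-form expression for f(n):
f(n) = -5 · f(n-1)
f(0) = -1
Pure geometric recurrence with ratio -5.
By induction f(n) = f(0) · (-5)^n = - \left(-5\right)^{n}.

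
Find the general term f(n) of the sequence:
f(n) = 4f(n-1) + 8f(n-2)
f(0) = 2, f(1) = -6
Characteristic equation: x² - 4x - 8 = 0.
Discriminant Δ = (4)² + 4·(8) = 48.
Roots r₁,₂ = (4 ± √48)/2, so r₁ = 2 + 2 \sqrt{3}, r₂ = 2 - 2 \sqrt{3}.
General solution: f(n) = A·r₁^n + B·r₂^n.
From the initial conditions, A + B = 2 and r₁A + r₂B = -6.
Since r₁ - r₂ = √48: A = (-6 - (2)r₂)/√48 = 1 - \frac{5 \sqrt{3}}{6}, and B = 2 - A = 1 + \frac{5 \sqrt{3}}{6}.
So f(n) = \left(1 - \frac{5 \sqrt{3}}{6}\right)\left(2 + 2 \sqrt{3}\right)^n + \left(1 + \frac{5 \sqrt{3}}{6}\right)\left(2 - 2 \sqrt{3}\right)^n.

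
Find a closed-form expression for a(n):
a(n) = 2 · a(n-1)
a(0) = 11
Pure geometric recurrence with ratio 2.
By induction a(n) = a(0) · (2)^n = 11 \cdot 2^{n}.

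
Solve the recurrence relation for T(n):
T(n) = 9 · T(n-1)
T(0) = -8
Pure geometric recurrence with ratio 9.
By induction T(n) = T(0) · (9)^n = - 8 \cdot 9^{n}.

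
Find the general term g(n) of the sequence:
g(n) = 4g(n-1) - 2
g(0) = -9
First-order linear non-homogeneous.
Homogeneous solution: g_h(n) = A·(4)^n.
Try constant particular solution g_p = K: K = 4K - 2 ⇒ K = \frac{2}{3}.
General: g(n) = A·(4)^n + \frac{2}{3}.
Apply g(0) = -9: A + \frac{2}{3} = -9 ⇒ A = - \frac{29}{3}.
So g(n) = \frac{2}{3} - \frac{29 \cdot 4^{n}}{3}.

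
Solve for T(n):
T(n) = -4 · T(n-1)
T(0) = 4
Pure geometric recurrence with ratio -4.
By induction T(n) = T(0) · (-4)^n = 4 \left(-4\right)^{n}.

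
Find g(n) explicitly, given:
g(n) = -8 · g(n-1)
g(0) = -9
Pure geometric recurrence with ratio -8.
By induction g(n) = g(0) · (-8)^n = - 9 \left(-8\right)^{n}.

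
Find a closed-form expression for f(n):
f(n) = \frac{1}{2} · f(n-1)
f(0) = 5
Pure geometric recurrence with ratio \frac{1}{2}.
By induction f(n) = f(0) · (\frac{1}{2})^n = 5 \cdot 2^{- n}.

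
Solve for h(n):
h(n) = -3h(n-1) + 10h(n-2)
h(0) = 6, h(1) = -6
Characteristic equation: x² + 3x - 10 = 0, which factors as (x - (2))(x - (-5)) = 0.
Roots r₁ = 2, r₂ = -5 (distinct).
General solution: h(n) = A·(2)^n + B·(-5)^n.
From h(0) = 6: A + B = 6.
From h(1) = -6: 2A - 5B = -6.
Solving: A = \frac{24}{7}, B = \frac{18}{7}.
So h(n) = \frac{18 \left(-5\right)^{n}}{7} + \frac{24 \cdot 2^{n}}{7}.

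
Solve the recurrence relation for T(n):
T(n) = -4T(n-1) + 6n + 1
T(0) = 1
First-order linear with linear forcing.
Homogeneous solution: T_h(n) = A·(-4)^n.
Try particular T_p(n) = pn + q. Substituting:
  pn + q = -4(p(n-1) + q) + 6n + 1.
Matching the n-coefficient: p = -4p + 6 ⇒ p = \frac{6}{5}.
Matching constants: q = 4p - 4q + 1 ⇒ q = \frac{29}{25}.
General: T(n) = A·(-4)^n + \frac{6 n}{5} + \frac{29}{25}.
Apply T(0) = 1: A + \frac{29}{25} = 1 ⇒ A = - \frac{4}{25}.
So T(n) = - \frac{4 \left(-4\right)^{n}}{25} + \frac{6 n}{5} + \frac{29}{25}.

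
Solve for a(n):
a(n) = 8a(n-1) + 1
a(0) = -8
First-order linear non-homogeneous.
Homogeneous solution: a_h(n) = A·(8)^n.
Try constant particular solution a_p = K: K = 8K + 1 ⇒ K = - \frac{1}{7}.
General: a(n) = A·(8)^n - \frac{1}{7}.
Apply a(0) = -8: A - \frac{1}{7} = -8 ⇒ A = - \frac{55}{7}.
So a(n) = - \frac{55 \cdot 8^{n}}{7} - \frac{1}{7}.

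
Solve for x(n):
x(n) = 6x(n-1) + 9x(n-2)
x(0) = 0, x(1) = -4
Characteristic equation: x² - 6x - 9 = 0.
Discriminant Δ = (6)² + 4·(9) = 72.
Roots r₁,₂ = (6 ± √72)/2, so r₁ = 3 + 3 \sqrt{2}, r₂ = 3 - 3 \sqrt{2}.
General solution: x(n) = A·r₁^n + B·r₂^n.
From the initial conditions, A + B = 0 and r₁A + r₂B = -4.
Since r₁ - r₂ = √72: A = (-4 - (0)r₂)/√72 = - \frac{\sqrt{2}}{3}, and B = 0 - A = \frac{\sqrt{2}}{3}.
So x(n) = \left(- \frac{\sqrt{2}}{3}\right)\left(3 + 3 \sqrt{2}\right)^n + \left(\frac{\sqrt{2}}{3}\right)\left(3 - 3 \sqrt{2}\right)^n.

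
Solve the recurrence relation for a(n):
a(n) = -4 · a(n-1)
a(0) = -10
Pure geometric recurrence with ratio -4.
By induction a(n) = a(0) · (-4)^n = - 10 \left(-4\right)^{n}.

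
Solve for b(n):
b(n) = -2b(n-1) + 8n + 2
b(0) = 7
First-order linear with linear forcing.
Homogeneous solution: b_h(n) = A·(-2)^n.
Try particular b_p(n) = pn + q. Substituting:
  pn + q = -2(p(n-1) + q) + 8n + 2.
Matching the n-coefficient: p = -2p + 8 ⇒ p = \frac{8}{3}.
Matching constants: q = 2p - 2q + 2 ⇒ q = \frac{22}{9}.
General: b(n) = A·(-2)^n + \frac{8 n}{3} + \frac{22}{9}.
Apply b(0) = 7: A + \frac{22}{9} = 7 ⇒ A = \frac{41}{9}.
So b(n) = \frac{41 \left(-2\right)^{n}}{9} + \frac{8 n}{3} + \frac{22}{9}.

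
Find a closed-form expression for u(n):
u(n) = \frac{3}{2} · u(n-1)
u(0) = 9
Pure geometric recurrence with ratio \frac{3}{2}.
By induction u(n) = u(0) · (\frac{3}{2})^n = 9 \left(\frac{3}{2}\right)^{n}.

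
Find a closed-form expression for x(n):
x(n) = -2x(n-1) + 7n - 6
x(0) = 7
First-order linear with linear forcing.
Homogeneous solution: x_h(n) = A·(-2)^n.
Try particular x_p(n) = pn + q. Substituting:
  pn + q = -2(p(n-1) + q) + 7n - 6.
Matching the n-coefficient: p = -2p + 7 ⇒ p = \frac{7}{3}.
Matching constants: q = 2p - 2q - 6 ⇒ q = - \frac{4}{9}.
General: x(n) = A·(-2)^n + \frac{7 n}{3} - \frac{4}{9}.
Apply x(0) = 7: A - \frac{4}{9} = 7 ⇒ A = \frac{67}{9}.
So x(n) = \frac{67 \left(-2\right)^{n}}{9} + \frac{7 n}{3} - \frac{4}{9}.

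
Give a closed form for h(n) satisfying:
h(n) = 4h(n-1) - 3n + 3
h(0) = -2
First-order linear with linear forcing.
Homogeneous solution: h_h(n) = A·(4)^n.
Try particular h_p(n) = pn + q. Substituting:
  pn + q = 4(p(n-1) + q) - 3n + 3.
Matching the n-coefficient: p = 4p - 3 ⇒ p = 1.
Matching constants: q = -4p + 4q + 3 ⇒ q = \frac{1}{3}.
General: h(n) = A·(4)^n + n + \frac{1}{3}.
Apply h(0) = -2: A + \frac{1}{3} = -2 ⇒ A = - \frac{7}{3}.
So h(n) = - \frac{7 \cdot 4^{n}}{3} + n + \frac{1}{3}.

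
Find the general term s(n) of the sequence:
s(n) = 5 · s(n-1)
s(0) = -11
Pure geometric recurrence with ratio 5.
By induction s(n) = s(0) · (5)^n = - 11 \cdot 5^{n}.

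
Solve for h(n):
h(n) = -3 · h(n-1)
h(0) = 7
Pure geometric recurrence with ratio -3.
By induction h(n) = h(0) · (-3)^n = 7 \left(-3\right)^{n}.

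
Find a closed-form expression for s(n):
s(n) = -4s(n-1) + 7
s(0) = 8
First-order linear non-homogeneous.
Homogeneous solution: s_h(n) = A·(-4)^n.
Try constant particular solution s_p = K: K = -4K + 7 ⇒ K = \frac{7}{5}.
General: s(n) = A·(-4)^n + \frac{7}{5}.
Apply s(0) = 8: A + \frac{7}{5} = 8 ⇒ A = \frac{33}{5}.
So s(n) = \frac{33 \left(-4\right)^{n}}{5} + \frac{7}{5}.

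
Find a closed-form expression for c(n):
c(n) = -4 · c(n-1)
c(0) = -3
Pure geometric recurrence with ratio -4.
By induction c(n) = c(0) · (-4)^n = - 3 \left(-4\right)^{n}.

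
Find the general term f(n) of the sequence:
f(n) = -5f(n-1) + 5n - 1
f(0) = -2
First-order linear with linear forcing.
Homogeneous solution: f_h(n) = A·(-5)^n.
Try particular f_p(n) = pn + q. Substituting:
  pn + q = -5(p(n-1) + q) + 5n - 1.
Matching the n-coefficient: p = -5p + 5 ⇒ p = \frac{5}{6}.
Matching constants: q = 5p - 5q - 1 ⇒ q = \frac{19}{36}.
General: f(n) = A·(-5)^n + \frac{5 n}{6} + \frac{19}{36}.
Apply f(0) = -2: A + \frac{19}{36} = -2 ⇒ A = - \frac{91}{36}.
So f(n) = - \frac{91 \left(-5\right)^{n}}{36} + \frac{5 n}{6} + \frac{19}{36}.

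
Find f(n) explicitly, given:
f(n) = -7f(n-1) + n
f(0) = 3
First-order linear with linear forcing.
Homogeneous solution: f_h(n) = A·(-7)^n.
Try particular f_p(n) = pn + q. Substituting:
  pn + q = -7(p(n-1) + q) + n.
Matching the n-coefficient: p = -7p + 1 ⇒ p = \frac{1}{8}.
Matching constants: q = 7p - 7q ⇒ q = \frac{7}{64}.
General: f(n) = A·(-7)^n + \frac{n}{8} + \frac{7}{64}.
Apply f(0) = 3: A + \frac{7}{64} = 3 ⇒ A = \frac{185}{64}.
So f(n) = \frac{185 \left(-7\right)^{n}}{64} + \frac{n}{8} + \frac{7}{64}.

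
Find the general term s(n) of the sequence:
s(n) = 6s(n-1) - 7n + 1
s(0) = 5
First-order linear with linear forcing.
Homogeneous solution: s_h(n) = A·(6)^n.
Try particular s_p(n) = pn + q. Substituting:
  pn + q = 6(p(n-1) + q) - 7n + 1.
Matching the n-coefficient: p = 6p - 7 ⇒ p = \frac{7}{5}.
Matching constants: q = -6p + 6q + 1 ⇒ q = \frac{37}{25}.
General: s(n) = A·(6)^n + \frac{7 n}{5} + \frac{37}{25}.
Apply s(0) = 5: A + \frac{37}{25} = 5 ⇒ A = \frac{88}{25}.
So s(n) = \frac{88 \cdot 6^{n}}{25} + \frac{7 n}{5} + \frac{37}{25}.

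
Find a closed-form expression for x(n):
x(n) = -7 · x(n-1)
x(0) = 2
Pure geometric recurrence with ratio -7.
By induction x(n) = x(0) · (-7)^n = 2 \left(-7\right)^{n}.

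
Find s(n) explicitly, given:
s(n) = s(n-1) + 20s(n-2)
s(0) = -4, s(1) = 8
Characteristic equation: x² - x - 20 = 0, which factors as (x - (5))(x - (-4)) = 0.
Roots r₁ = 5, r₂ = -4 (distinct).
General solution: s(n) = A·(5)^n + B·(-4)^n.
From s(0) = -4: A + B = -4.
From s(1) = 8: 5A - 4B = 8.
Solving: A = - \frac{8}{9}, B = - \frac{28}{9}.
So s(n) = - \frac{28 \left(-4\right)^{n}}{9} - \frac{8 \cdot 5^{n}}{9}.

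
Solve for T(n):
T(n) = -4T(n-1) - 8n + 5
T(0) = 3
First-order linear with linear forcing.
Homogeneous solution: T_h(n) = A·(-4)^n.
Try particular T_p(n) = pn + q. Substituting:
  pn + q = -4(p(n-1) + q) - 8n + 5.
Matching the n-coefficient: p = -4p - 8 ⇒ p = - \frac{8}{5}.
Matching constants: q = 4p - 4q + 5 ⇒ q = - \frac{7}{25}.
General: T(n) = A·(-4)^n - \frac{8 n}{5} - \frac{7}{25}.
Apply T(0) = 3: A - \frac{7}{25} = 3 ⇒ A = \frac{82}{25}.
So T(n) = \frac{82 \left(-4\right)^{n}}{25} - \frac{8 n}{5} - \frac{7}{25}.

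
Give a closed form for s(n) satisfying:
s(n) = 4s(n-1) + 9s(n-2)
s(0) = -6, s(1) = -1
Characteristic equation: x² - 4x - 9 = 0.
Discriminant Δ = (4)² + 4·(9) = 52.
Roots r₁,₂ = (4 ± √52)/2, so r₁ = 2 + \sqrt{13}, r₂ = 2 - \sqrt{13}.
General solution: s(n) = A·r₁^n + B·r₂^n.
From the initial conditions, A + B = -6 and r₁A + r₂B = -1.
Since r₁ - r₂ = √52: A = (-1 - (-6)r₂)/√52 = -3 + \frac{11 \sqrt{13}}{26}, and B = -6 - A = -3 - \frac{11 \sqrt{13}}{26}.
So s(n) = \left(-3 + \frac{11 \sqrt{13}}{26}\right)\left(2 + \sqrt{13}\right)^n + \left(-3 - \frac{11 \sqrt{13}}{26}\right)\left(2 - \sqrt{13}\right)^n.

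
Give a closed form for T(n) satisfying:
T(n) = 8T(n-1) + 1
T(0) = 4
First-order linear non-homogeneous.
Homogeneous solution: T_h(n) = A·(8)^n.
Try constant particular solution T_p = K: K = 8K + 1 ⇒ K = - \frac{1}{7}.
General: T(n) = A·(8)^n - \frac{1}{7}.
Apply T(0) = 4: A - \frac{1}{7} = 4 ⇒ A = \frac{29}{7}.
So T(n) = \frac{29 \cdot 8^{n}}{7} - \frac{1}{7}.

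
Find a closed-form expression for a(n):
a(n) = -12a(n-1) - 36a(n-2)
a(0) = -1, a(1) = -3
Characteristic equation: x² + 12x + 36 = 0, which is (x - (-6))².
Repeated root r = -6.
General solution: a(n) = (A + Bn)·(-6)^n.
From a(0) = -1: A = -1.
From a(1) = -3: (A + B)·(-6) = -3 ⇒ B = \frac{3}{2}.
So a(n) = \left(\frac{3 n}{2} - 1\right) \cdot (-6)^n.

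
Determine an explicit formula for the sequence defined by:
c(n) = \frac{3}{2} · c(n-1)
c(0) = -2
Pure geometric recurrence with ratio \frac{3}{2}.
By induction c(n) = c(0) · (\frac{3}{2})^n = - 2 \left(\frac{3}{2}\right)^{n}.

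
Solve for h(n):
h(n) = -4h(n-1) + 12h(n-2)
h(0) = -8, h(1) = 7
Characteristic equation: x² + 4x - 12 = 0, which factors as (x - (2))(x - (-6)) = 0.
Roots r₁ = 2, r₂ = -6 (distinct).
General solution: h(n) = A·(2)^n + B·(-6)^n.
From h(0) = -8: A + B = -8.
From h(1) = 7: 2A - 6B = 7.
Solving: A = - \frac{41}{8}, B = - \frac{23}{8}.
So h(n) = - \frac{23 \left(-6\right)^{n}}{8} - \frac{41 \cdot 2^{n}}{8}.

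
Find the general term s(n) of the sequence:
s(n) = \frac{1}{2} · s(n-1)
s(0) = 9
Pure geometric recurrence with ratio \frac{1}{2}.
By induction s(n) = s(0) · (\frac{1}{2})^n = 9 \cdot 2^{- n}.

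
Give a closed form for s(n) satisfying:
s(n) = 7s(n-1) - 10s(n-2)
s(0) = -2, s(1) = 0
Characteristic equation: x² - 7x + 10 = 0, which factors as (x - (5))(x - (2)) = 0.
Roots r₁ = 5, r₂ = 2 (distinct).
General solution: s(n) = A·(5)^n + B·(2)^n.
From s(0) = -2: A + B = -2.
From s(1) = 0: 5A + 2B = 0.
Solving: A = \frac{4}{3}, B = - \frac{10}{3}.
So s(n) = - \frac{10 \cdot 2^{n}}{3} + \frac{4 \cdot 5^{n}}{3}.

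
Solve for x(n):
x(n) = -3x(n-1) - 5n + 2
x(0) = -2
First-order linear with linear forcing.
Homogeneous solution: x_h(n) = A·(-3)^n.
Try particular x_p(n) = pn + q. Substituting:
  pn + q = -3(p(n-1) + q) - 5n + 2.
Matching the n-coefficient: p = -3p - 5 ⇒ p = - \frac{5}{4}.
Matching constants: q = 3p - 3q + 2 ⇒ q = - \frac{7}{16}.
General: x(n) = A·(-3)^n - \frac{5 n}{4} - \frac{7}{16}.
Apply x(0) = -2: A - \frac{7}{16} = -2 ⇒ A = - \frac{25}{16}.
So x(n) = - \frac{25 \left(-3\right)^{n}}{16} - \frac{5 n}{4} - \frac{7}{16}.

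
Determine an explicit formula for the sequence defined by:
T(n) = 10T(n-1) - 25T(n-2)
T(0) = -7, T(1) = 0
Characteristic equation: x² - 10x + 25 = 0, which is (x - (5))².
Repeated root r = 5.
General solution: T(n) = (A + Bn)·(5)^n.
From T(0) = -7: A = -7.
From T(1) = 0: (A + B)·(5) = 0 ⇒ B = 7.
So T(n) = \left(7 n - 7\right) \cdot (5)^n.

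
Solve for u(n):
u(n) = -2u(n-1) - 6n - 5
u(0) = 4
First-order linear with linear forcing.
Homogeneous solution: u_h(n) = A·(-2)^n.
Try particular u_p(n) = pn + q. Substituting:
  pn + q = -2(p(n-1) + q) - 6n - 5.
Matching the n-coefficient: p = -2p - 6 ⇒ p = -2.
Matching constants: q = 2p - 2q - 5 ⇒ q = -3.
General: u(n) = A·(-2)^n - 2 n - 3.
Apply u(0) = 4: A - 3 = 4 ⇒ A = 7.
So u(n) = 7 \left(-2\right)^{n} - 2 n - 3.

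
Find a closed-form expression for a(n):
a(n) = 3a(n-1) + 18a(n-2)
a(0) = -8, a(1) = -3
Characteristic equation: x² - 3x - 18 = 0, which factors as (x - (6))(x - (-3)) = 0.
Roots r₁ = 6, r₂ = -3 (distinct).
General solution: a(n) = A·(6)^n + B·(-3)^n.
From a(0) = -8: A + B = -8.
From a(1) = -3: 6A - 3B = -3.
Solving: A = -3, B = -5.
So a(n) = - 5 \left(-3\right)^{n} - 3 \cdot 6^{n}.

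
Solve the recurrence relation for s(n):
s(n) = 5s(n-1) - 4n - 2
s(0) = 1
First-order linear with linear forcing.
Homogeneous solution: s_h(n) = A·(5)^n.
Try particular s_p(n) = pn + q. Substituting:
  pn + q = 5(p(n-1) + q) - 4n - 2.
Matching the n-coefficient: p = 5p - 4 ⇒ p = 1.
Matching constants: q = -5p + 5q - 2 ⇒ q = \frac{7}{4}.
General: s(n) = A·(5)^n + n + \frac{7}{4}.
Apply s(0) = 1: A + \frac{7}{4} = 1 ⇒ A = - \frac{3}{4}.
So s(n) = - \frac{3 \cdot 5^{n}}{4} + n + \frac{7}{4}.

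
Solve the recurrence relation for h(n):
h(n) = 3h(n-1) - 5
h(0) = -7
First-order linear non-homogeneous.
Homogeneous solution: h_h(n) = A·(3)^n.
Try constant particular solution h_p = K: K = 3K - 5 ⇒ K = \frac{5}{2}.
General: h(n) = A·(3)^n + \frac{5}{2}.
Apply h(0) = -7: A + \frac{5}{2} = -7 ⇒ A = - \frac{19}{2}.
So h(n) = \frac{5}{2} - \frac{19 \cdot 3^{n}}{2}.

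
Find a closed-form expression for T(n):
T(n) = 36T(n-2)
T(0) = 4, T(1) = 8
Characteristic equation: x² - 36 = 0, which factors as (x - (6))(x - (-6)) = 0.
Roots r₁ = 6, r₂ = -6 (distinct).
General solution: T(n) = A·(6)^n + B·(-6)^n.
From T(0) = 4: A + B = 4.
From T(1) = 8: 6A - 6B = 8.
Solving: A = \frac{8}{3}, B = \frac{4}{3}.
So T(n) = \frac{4 \left(-6\right)^{n}}{3} + \frac{8 \cdot 6^{n}}{3}.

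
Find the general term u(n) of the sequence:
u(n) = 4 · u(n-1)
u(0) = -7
Pure geometric recurrence with ratio 4.
By induction u(n) = u(0) · (4)^n = - 7 \cdot 4^{n}.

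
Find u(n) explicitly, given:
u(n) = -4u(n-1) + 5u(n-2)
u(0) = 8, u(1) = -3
Characteristic equation: x² + 4x - 5 = 0, which factors as (x - (-5))(x - (1)) = 0.
Roots r₁ = -5, r₂ = 1 (distinct).
General solution: u(n) = A·(-5)^n + B·(1)^n.
From u(0) = 8: A + B = 8.
From u(1) = -3: -5A + B = -3.
Solving: A = \frac{11}{6}, B = \frac{37}{6}.
So u(n) = \frac{11 \left(-5\right)^{n}}{6} + \frac{37}{6}.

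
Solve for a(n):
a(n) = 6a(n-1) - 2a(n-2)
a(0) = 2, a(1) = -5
Characteristic equation: x² - 6x + 2 = 0.
Discriminant Δ = (6)² + 4·(-2) = 28.
Roots r₁,₂ = (6 ± √28)/2, so r₁ = \sqrt{7} + 3, r₂ = 3 - \sqrt{7}.
General solution: a(n) = A·r₁^n + B·r₂^n.
From the initial conditions, A + B = 2 and r₁A + r₂B = -5.
Since r₁ - r₂ = √28: A = (-5 - (2)r₂)/√28 = 1 - \frac{11 \sqrt{7}}{14}, and B = 2 - A = 1 + \frac{11 \sqrt{7}}{14}.
So a(n) = \left(1 - \frac{11 \sqrt{7}}{14}\right)\left(\sqrt{7} + 3\right)^n + \left(1 + \frac{11 \sqrt{7}}{14}\right)\left(3 - \sqrt{7}\right)^n.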